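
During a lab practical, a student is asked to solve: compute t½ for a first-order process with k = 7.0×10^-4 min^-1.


t½ = ln2/k = 0.693147/(7.0×10^-4 min^-1)
= 990.2 min

990.2 min


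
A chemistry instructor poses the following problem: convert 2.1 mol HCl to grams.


M(HCl) = 36.46 g/mol
mass = n × M = 2.1 × 36.46 = 76.57 g

76.57 g


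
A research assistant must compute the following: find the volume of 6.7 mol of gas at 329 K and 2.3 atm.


PV = nRT  (R = 0.08206 L·atm/(mol·K))
V = nRT/P = 6.7×0.08206×329/2.3
= 78.646 L

78.646 L


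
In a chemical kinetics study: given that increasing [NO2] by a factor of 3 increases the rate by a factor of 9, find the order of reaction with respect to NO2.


rate ∝ [NO2]^n
3^n = 9 → n = 2
Order in NO2: 2

2


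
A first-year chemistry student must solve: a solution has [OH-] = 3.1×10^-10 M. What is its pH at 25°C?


pOH = -log10([OH-]) = -log10(3.1×10^-10)
= 10 - log10(3.1) = 9.51
pH = 14 - pOH = 14 - 9.51 = 4.49

4.49


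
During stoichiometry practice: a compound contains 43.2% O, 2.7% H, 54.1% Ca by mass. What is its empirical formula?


Assume 100 g sample. Moles of each element:
  O: 43.2/16.0 = 2.7 mol
  H: 2.7/1.008 = 2.679 mol
  Ca: 54.1/40.08 = 1.35 mol
Divide by smallest (1.35):
  O: 2.7/1.35 = 2.0
  H: 2.679/1.35 = 1.98
  Ca: 1.35/1.35 = 1.0
Empirical formula: CaO2H2

CaO2H2


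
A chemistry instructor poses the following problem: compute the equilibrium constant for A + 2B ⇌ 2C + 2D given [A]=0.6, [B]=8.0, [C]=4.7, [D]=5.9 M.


Kc = [C]^2[D]^2/([A][B]^2)
= (4.7^2 × 5.9^2)/(0.6^1 × 8.0^2)
= 768.9529/38.4
= 20.02

20.02


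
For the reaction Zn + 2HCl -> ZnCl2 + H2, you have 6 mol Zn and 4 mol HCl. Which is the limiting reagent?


Mole ratio available / coefficient:
  Zn: 6/1 = 6.000
  HCl: 4/2 = 2.000
Smaller ratio is limiting.

HCl


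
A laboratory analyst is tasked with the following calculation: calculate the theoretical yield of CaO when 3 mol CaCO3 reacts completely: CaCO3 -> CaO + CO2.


Mole ratio CaO:CaCO3 = 1:1
n(CaO) = 3 × 1/1 = 3.000 mol
mass = 3.000 × 56.08 = 168.24 g

168.24 g


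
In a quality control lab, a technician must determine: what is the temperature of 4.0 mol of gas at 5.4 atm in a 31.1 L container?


PV = nRT  (R = 0.08206 L·atm/(mol·K))
T = PV/(nR) = 5.4×31.1/(4.0×0.08206)
= 167.94/0.328240
= 511.64 K

511.64 K


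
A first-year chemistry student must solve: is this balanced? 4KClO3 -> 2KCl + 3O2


Equation: 4KClO3 -> 2KCl + 3O2
Check atoms: Cl: 4≠2, K: 4≠2, O: 12≠6
Not balanced

No, not balanced


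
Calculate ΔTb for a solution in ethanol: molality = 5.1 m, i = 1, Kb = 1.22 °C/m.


ΔTb = Kb × m × i
= 1.22 × 5.1 × 1
= 6.222 °C

6.222 °C


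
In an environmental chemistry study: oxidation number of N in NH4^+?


x + 4(+1) = +1, so x = -3
Oxidation number: -3

-3


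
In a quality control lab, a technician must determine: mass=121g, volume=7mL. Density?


ρ = mass/volume
= 121/7
= 17.286 g/mL

17.286 g/mL


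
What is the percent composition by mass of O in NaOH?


M(NaOH) = 1×22.99 + 1×16.0 + 1×1.008 = 39.998 g/mol
Mass of O = 1 × 16.0 = 16.00 g/mol
% O = 16.00/39.998 × 100 = 40.00%

40.00%


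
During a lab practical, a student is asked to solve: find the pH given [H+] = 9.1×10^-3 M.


pH = -log10([H+]) = -log10(9.1×10^-3)
= 3 - log10(9.1)
= 3 - 0.96
= 2.04

2.04


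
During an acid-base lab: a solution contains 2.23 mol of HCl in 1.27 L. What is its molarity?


M = n/V = 2.23/1.27 = 1.756 mol/L

1.756 M


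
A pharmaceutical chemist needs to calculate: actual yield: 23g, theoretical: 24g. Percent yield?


% yield = actual/theoretical × 100
= 23/24 × 100
= 95.83%

95.83%


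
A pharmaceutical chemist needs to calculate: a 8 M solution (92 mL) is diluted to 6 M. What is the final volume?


C1V1 = C2V2
8 × 92 = 6 × V2
V2 = 736/6 = 122.67 mL

122.67 mL


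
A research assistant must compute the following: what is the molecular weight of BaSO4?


M(BaSO4) = 1×137.33 + 1×32.07 + 4×16.0
= 137.33 + 32.07 + 64.0
= 233.4 g/mol

233.4 g/mol


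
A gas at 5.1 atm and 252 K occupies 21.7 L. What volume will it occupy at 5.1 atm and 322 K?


P1V1/T1 = P2V2/T2
V2 = P1V1T2/(T1P2)
= 5.1×21.7×322/(252×5.1)
= 27.728 L

27.728 L


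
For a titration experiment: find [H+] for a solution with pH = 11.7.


[H+] = 10^(-pH) = 10^(-11.7)
= 2.0×10^-12 M

2.0×10^-12 M


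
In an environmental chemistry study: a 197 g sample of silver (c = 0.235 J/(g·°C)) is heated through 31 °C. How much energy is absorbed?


q = mcΔT = 197 × 0.235 × 31
= 1435.15 J

1435.15 J


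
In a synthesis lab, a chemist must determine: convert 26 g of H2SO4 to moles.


M(H2SO4) = 98.09 g/mol
n = mass/M = 26/98.09 = 0.2651 mol

0.2651 mol


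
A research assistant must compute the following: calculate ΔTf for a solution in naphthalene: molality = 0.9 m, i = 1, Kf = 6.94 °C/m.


ΔTf = Kf × m × i
= 6.94 × 0.9 × 1
= 6.246 °C

6.246 °C


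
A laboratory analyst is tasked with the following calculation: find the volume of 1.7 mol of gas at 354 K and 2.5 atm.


PV = nRT  (R = 0.08206 L·atm/(mol·K))
V = nRT/P = 1.7×0.08206×354/2.5
= 19.753 L

19.753 L


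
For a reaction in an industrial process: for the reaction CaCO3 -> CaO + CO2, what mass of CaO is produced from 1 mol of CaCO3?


Mole ratio CaO:CaCO3 = 1:1
n(CaO) = 1 × 1/1 = 1.000 mol
mass = 1.000 × 56.08 = 56.08 g

56.08 g


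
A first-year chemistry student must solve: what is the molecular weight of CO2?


M(CO2) = 1×12.01 + 2×16.0
= 12.01 + 32.0
= 44.01 g/mol

44.01 g/mol


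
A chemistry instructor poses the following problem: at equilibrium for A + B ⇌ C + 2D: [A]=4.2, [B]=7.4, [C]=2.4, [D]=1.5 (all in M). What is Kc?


Kc = [C][D]^2/([A][B])
= (2.4^1 × 1.5^2)/(4.2^1 × 7.4^1)
= 5.4/31.08
= 0.1737

0.1737


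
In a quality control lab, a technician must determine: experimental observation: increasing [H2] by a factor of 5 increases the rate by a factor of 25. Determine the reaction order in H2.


rate ∝ [H2]^n
5^n = 25 → n = 2
Order in H2: 2

2


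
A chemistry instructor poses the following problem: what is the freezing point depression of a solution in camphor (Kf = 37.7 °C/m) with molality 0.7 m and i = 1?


ΔTf = Kf × m × i
= 37.7 × 0.7 × 1
= 26.39 °C

26.39 °C


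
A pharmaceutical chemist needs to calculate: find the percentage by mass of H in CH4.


M(CH4) = 1×12.01 + 4×1.008 = 16.042 g/mol
Mass of H = 4 × 1.008 = 4.032 g/mol
% H = 4.032/16.042 × 100 = 25.13%

25.13%


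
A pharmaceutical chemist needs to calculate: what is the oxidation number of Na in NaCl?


Group 1 metal: +1
Oxidation number: +1

+1


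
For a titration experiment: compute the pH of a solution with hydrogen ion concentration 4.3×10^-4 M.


pH = -log10([H+]) = -log10(4.3×10^-4)
= 4 - log10(4.3)
= 4 - 0.63
= 3.37

3.37


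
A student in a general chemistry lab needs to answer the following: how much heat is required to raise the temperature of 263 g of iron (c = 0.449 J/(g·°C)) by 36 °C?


q = mcΔT = 263 × 0.449 × 36
= 4251.13 J

4251.13 J


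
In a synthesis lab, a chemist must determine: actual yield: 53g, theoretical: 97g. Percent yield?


% yield = actual/theoretical × 100
= 53/97 × 100
= 54.64%

54.64%


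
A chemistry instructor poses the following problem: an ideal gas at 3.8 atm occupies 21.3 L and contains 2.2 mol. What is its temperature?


PV = nRT  (R = 0.08206 L·atm/(mol·K))
T = PV/(nR) = 3.8×21.3/(2.2×0.08206)
= 80.94/0.180532
= 448.34 K

448.34 K


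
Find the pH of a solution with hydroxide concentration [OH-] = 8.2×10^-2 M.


pOH = -log10([OH-]) = -log10(8.2×10^-2)
= 2 - log10(8.2) = 1.09
pH = 14 - pOH = 14 - 1.09 = 12.91

12.91


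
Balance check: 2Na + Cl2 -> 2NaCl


Equation: 2Na + Cl2 -> 2NaCl
Check atoms: Cl: 2=2, Na: 2=2
Balanced

Yes, balanced


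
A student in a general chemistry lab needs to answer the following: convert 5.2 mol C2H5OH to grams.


M(C2H5OH) = 46.07 g/mol
mass = n × M = 5.2 × 46.07 = 239.56 g

239.56 g


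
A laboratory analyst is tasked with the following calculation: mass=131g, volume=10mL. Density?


ρ = mass/volume
= 131/10
= 13.1 g/mL

13.1 g/mL


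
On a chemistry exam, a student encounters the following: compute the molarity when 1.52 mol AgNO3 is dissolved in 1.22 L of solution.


M = n/V = 1.52/1.22 = 1.246 mol/L

1.246 M


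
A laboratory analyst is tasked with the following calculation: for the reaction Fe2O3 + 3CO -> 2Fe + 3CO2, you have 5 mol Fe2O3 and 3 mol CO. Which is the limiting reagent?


Mole ratio available / coefficient:
  Fe2O3: 5/1 = 5.000
  CO: 3/3 = 1.000
Smaller ratio is limiting.

CO


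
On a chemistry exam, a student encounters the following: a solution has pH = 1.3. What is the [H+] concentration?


[H+] = 10^(-pH) = 10^(-1.3)
= 5.01×10^-2 M

5.01×10^-2 M


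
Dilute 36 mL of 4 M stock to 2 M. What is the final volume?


C1V1 = C2V2
4 × 36 = 2 × V2
V2 = 144/2 = 72.0 mL

72.0 mL


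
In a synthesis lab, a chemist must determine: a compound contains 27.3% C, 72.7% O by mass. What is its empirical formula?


Assume 100 g sample. Moles of each element:
  C: 27.3/12.01 = 2.273 mol
  O: 72.7/16.0 = 4.544 mol
Divide by smallest (2.273):
  C: 2.273/2.273 = 1.0
  O: 4.544/2.273 = 2.0
Empirical formula: CO2

CO2


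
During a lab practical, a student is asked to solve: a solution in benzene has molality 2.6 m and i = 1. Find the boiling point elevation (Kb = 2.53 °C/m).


ΔTb = Kb × m × i
= 2.53 × 2.6 × 1
= 6.578 °C

6.578 °C


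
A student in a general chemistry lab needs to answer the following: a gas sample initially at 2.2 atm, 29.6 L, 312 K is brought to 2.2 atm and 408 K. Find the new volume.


P1V1/T1 = P2V2/T2
V2 = P1V1T2/(T1P2)
= 2.2×29.6×408/(312×2.2)
= 38.708 L

38.708 L


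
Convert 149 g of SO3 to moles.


M(SO3) = 80.07 g/mol
n = mass/M = 149/80.07 = 1.8609 mol

1.8609 mol


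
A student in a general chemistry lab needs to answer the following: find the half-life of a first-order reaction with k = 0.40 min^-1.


t½ = ln2/k = 0.693147/(0.40 min^-1)
= 1.733 min

1.733 min


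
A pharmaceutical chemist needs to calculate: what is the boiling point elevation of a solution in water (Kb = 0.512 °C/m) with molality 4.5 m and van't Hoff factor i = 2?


ΔTb = Kb × m × i
= 0.512 × 4.5 × 2
= 4.608 °C

4.608 °C


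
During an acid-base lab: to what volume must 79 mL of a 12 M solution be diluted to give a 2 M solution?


C1V1 = C2V2
12 × 79 = 2 × V2
V2 = 948/2 = 474.0 mL

474.0 mL


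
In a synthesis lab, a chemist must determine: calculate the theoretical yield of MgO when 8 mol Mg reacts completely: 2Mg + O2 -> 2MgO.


Mole ratio MgO:Mg = 2:2
n(MgO) = 8 × 2/2 = 8.000 mol
mass = 8.000 × 40.31 = 322.48 g

322.48 g


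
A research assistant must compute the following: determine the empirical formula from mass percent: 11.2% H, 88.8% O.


Assume 100 g sample. Moles of each element:
  H: 11.2/1.008 = 11.111 mol
  O: 88.8/16.0 = 5.55 mol
Divide by smallest (5.55):
  H: 11.111/5.55 = 2.0
  O: 5.55/5.55 = 1.0
Empirical formula: H2O

H2O


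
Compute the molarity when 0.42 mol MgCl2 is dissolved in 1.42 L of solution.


M = n/V = 0.42/1.42 = 0.296 mol/L

0.296 M


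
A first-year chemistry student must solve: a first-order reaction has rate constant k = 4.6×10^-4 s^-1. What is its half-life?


t½ = ln2/k = 0.693147/(4.6×10^-4 s^-1)
= 1507 s

1507 s


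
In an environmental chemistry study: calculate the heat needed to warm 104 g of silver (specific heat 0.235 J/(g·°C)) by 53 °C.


q = mcΔT = 104 × 0.235 × 53
= 1295.32 J

1295.32 J


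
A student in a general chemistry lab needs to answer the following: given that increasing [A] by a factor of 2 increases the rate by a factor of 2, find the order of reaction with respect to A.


rate ∝ [A]^n
2^n = 2 → n = 1
Order in A: 1

1


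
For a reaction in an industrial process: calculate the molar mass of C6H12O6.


M(C6H12O6) = 6×12.01 + 12×1.008 + 6×16.0
= 72.06 + 12.1 + 96.0
= 180.16 g/mol

180.16 g/mol


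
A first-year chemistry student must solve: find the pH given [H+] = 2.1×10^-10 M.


pH = -log10([H+]) = -log10(2.1×10^-10)
= 10 - log10(2.1)
= 10 - 0.32
= 9.68

9.68


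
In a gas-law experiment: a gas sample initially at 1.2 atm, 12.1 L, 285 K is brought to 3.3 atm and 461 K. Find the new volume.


P1V1/T1 = P2V2/T2
V2 = P1V1T2/(T1P2)
= 1.2×12.1×461/(285×3.3)
= 7.117 L

7.117 L


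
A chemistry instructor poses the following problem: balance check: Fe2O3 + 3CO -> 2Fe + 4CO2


Equation: Fe2O3 + 3CO -> 2Fe + 4CO2
Check atoms: C: 3≠4, Fe: 2=2, O: 6≠8
Not balanced

No, not balanced


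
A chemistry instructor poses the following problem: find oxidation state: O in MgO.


O is usually -2
Oxidation number: -2

-2


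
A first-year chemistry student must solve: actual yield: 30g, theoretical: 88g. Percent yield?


% yield = actual/theoretical × 100
= 30/88 × 100
= 34.09%

34.09%


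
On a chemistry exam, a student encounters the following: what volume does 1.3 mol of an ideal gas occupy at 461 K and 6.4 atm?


PV = nRT  (R = 0.08206 L·atm/(mol·K))
V = nRT/P = 1.3×0.08206×461/6.4
= 7.684 L

7.684 L


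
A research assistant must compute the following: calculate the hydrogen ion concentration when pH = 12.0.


[H+] = 10^(-pH) = 10^(-12.0)
= 1.0×10^-12 M

1.0×10^-12 M


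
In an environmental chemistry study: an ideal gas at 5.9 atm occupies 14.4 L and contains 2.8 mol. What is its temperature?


PV = nRT  (R = 0.08206 L·atm/(mol·K))
T = PV/(nR) = 5.9×14.4/(2.8×0.08206)
= 84.96/0.229768
= 369.76 K

369.76 K


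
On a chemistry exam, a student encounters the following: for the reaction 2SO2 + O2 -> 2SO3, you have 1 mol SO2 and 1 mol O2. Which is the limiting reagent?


Mole ratio available / coefficient:
  SO2: 1/2 = 0.500
  O2: 1/1 = 1.000
Smaller ratio is limiting.

SO2


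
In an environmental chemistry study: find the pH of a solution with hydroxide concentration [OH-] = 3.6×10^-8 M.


pOH = -log10([OH-]) = -log10(3.6×10^-8)
= 8 - log10(3.6) = 7.44
pH = 14 - pOH = 14 - 7.44 = 6.56

6.56


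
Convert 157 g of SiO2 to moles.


M(SiO2) = 60.09 g/mol
n = mass/M = 157/60.09 = 2.6127 mol

2.6127 mol


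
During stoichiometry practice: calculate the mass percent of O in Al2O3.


M(Al2O3) = 2×26.98 + 3×16.0 = 101.96 g/mol
Mass of O = 3 × 16.0 = 48.00 g/mol
% O = 48.00/101.96 × 100 = 47.08%

47.08%


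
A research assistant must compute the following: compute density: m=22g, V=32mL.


ρ = mass/volume
= 22/32
= 0.688 g/mL

0.688 g/mL


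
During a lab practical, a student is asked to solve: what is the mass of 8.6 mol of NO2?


M(NO2) = 46.01 g/mol
mass = n × M = 8.6 × 46.01 = 395.69 g

395.69 g


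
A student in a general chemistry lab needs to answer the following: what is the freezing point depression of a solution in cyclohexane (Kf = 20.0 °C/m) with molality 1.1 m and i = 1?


ΔTf = Kf × m × i
= 20.0 × 1.1 × 1
= 22.0 °C

22.0 °C


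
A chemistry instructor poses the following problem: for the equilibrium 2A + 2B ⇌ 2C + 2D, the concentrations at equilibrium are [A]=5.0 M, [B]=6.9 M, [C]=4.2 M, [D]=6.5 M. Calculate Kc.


Kc = [C]^2[D]^2/([A]^2[B]^2)
= (4.2^2 × 6.5^2)/(5.0^2 × 6.9^2)
= 745.29/1190.25
= 0.6262

0.6262


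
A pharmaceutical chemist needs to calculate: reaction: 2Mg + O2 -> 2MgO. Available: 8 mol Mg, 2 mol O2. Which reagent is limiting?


Mole ratio available / coefficient:
  Mg: 8/2 = 4.000
  O2: 2/1 = 2.000
Smaller ratio is limiting.

O2


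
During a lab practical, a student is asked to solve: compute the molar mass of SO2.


M(SO2) = 1×32.07 + 2×16.0
= 32.07 + 32.0
= 64.07 g/mol

64.07 g/mol


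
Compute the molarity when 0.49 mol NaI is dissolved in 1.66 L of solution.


M = n/V = 0.49/1.66 = 0.295 mol/L

0.295 M


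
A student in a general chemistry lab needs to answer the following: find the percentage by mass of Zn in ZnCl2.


M(ZnCl2) = 1×65.38 + 2×35.45 = 136.28 g/mol
Mass of Zn = 1 × 65.38 = 65.38 g/mol
% Zn = 65.38/136.28 × 100 = 47.97%

47.97%


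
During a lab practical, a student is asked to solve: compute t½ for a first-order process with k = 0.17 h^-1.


t½ = ln2/k = 0.693147/(0.17 h^-1)
= 4.077 h

4.077 h


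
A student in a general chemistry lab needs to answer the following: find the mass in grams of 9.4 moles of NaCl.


M(NaCl) = 58.44 g/mol
mass = n × M = 9.4 × 58.44 = 549.34 g

549.34 g


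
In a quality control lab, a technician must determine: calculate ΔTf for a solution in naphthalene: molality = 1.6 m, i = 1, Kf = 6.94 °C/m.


ΔTf = Kf × m × i
= 6.94 × 1.6 × 1
= 11.104 °C

11.104 °C


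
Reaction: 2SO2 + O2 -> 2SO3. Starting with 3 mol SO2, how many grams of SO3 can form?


Mole ratio SO3:SO2 = 2:2
n(SO3) = 3 × 2/2 = 3.000 mol
mass = 3.000 × 80.07 = 240.21 g

240.21 g


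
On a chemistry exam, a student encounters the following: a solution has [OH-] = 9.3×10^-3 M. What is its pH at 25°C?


pOH = -log10([OH-]) = -log10(9.3×10^-3)
= 3 - log10(9.3) = 2.03
pH = 14 - pOH = 14 - 2.03 = 11.97

11.97


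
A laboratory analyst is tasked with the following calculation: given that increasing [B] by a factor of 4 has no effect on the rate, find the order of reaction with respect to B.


rate ∝ [B]^n
rate ∝ [B]^0
Order in B: 0

0


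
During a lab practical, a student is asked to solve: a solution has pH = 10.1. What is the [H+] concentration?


[H+] = 10^(-pH) = 10^(-10.1)
= 7.94×10^-11 M

7.94×10^-11 M


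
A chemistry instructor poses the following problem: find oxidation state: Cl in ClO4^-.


x + 4(-2) = -1, so x = +7
Oxidation number: +7

+7


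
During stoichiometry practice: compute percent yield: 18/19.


% yield = actual/theoretical × 100
= 18/19 × 100
= 94.74%

94.74%


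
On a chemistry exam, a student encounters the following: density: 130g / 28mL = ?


ρ = mass/volume
= 130/28
= 4.643 g/mL

4.643 g/mL


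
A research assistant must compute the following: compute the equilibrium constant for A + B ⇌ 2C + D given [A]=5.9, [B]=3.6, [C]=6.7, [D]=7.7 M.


Kc = [C]^2[D]/([A][B])
= (6.7^2 × 7.7^1)/(5.9^1 × 3.6^1)
= 345.653/21.24
= 16.27

16.27


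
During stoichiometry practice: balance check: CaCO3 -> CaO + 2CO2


Equation: CaCO3 -> CaO + 2CO2
Check atoms: C: 1≠2, Ca: 1=1, O: 3≠5
Not balanced

No, not balanced


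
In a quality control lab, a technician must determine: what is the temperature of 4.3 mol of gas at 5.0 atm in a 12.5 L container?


PV = nRT  (R = 0.08206 L·atm/(mol·K))
T = PV/(nR) = 5.0×12.5/(4.3×0.08206)
= 62.50/0.352858
= 177.13 K

177.13 K


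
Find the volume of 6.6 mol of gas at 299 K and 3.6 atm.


PV = nRT  (R = 0.08206 L·atm/(mol·K))
V = nRT/P = 6.6×0.08206×299/3.6
= 44.983 L

44.983 L


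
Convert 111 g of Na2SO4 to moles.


M(Na2SO4) = 142.05 g/mol
n = mass/M = 111/142.05 = 0.7814 mol

0.7814 mol


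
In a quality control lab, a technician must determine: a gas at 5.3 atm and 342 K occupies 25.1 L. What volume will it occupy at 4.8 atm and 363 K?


P1V1/T1 = P2V2/T2
V2 = P1V1T2/(T1P2)
= 5.3×25.1×363/(342×4.8)
= 29.416 L

29.416 L


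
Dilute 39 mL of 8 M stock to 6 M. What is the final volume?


C1V1 = C2V2
8 × 39 = 6 × V2
V2 = 312/6 = 52.0 mL

52.0 mL


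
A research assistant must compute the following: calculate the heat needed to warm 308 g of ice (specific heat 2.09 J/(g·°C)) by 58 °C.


q = mcΔT = 308 × 2.09 × 58
= 37335.76 J

37335.76 J


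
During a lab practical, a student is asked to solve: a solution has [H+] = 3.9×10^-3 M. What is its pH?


pH = -log10([H+]) = -log10(3.9×10^-3)
= 3 - log10(3.9)
= 3 - 0.59
= 2.41

2.41


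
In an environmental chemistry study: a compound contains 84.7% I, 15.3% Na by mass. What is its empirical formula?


Assume 100 g sample. Moles of each element:
  I: 84.7/126.9 = 0.667 mol
  Na: 15.3/22.99 = 0.666 mol
Divide by smallest (0.666):
  I: 0.667/0.666 = 1.0
  Na: 0.666/0.666 = 1.0
Empirical formula: NaI

NaI


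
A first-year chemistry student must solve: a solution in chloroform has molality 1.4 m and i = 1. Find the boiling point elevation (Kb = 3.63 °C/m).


ΔTb = Kb × m × i
= 3.63 × 1.4 × 1
= 5.082 °C

5.082 °C


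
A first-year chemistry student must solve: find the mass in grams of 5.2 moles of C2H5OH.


M(C2H5OH) = 46.07 g/mol
mass = n × M = 5.2 × 46.07 = 239.56 g

239.56 g


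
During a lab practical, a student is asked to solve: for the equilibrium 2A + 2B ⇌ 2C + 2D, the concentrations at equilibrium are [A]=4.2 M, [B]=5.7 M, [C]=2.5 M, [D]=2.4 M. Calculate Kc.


Kc = [C]^2[D]^2/([A]^2[B]^2)
= (2.5^2 × 2.4^2)/(4.2^2 × 5.7^2)
= 36/573.1236
= 0.06281

0.06281


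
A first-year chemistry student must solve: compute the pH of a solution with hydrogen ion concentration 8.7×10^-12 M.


pH = -log10([H+]) = -log10(8.7×10^-12)
= 12 - log10(8.7)
= 12 - 0.94
= 11.06

11.06


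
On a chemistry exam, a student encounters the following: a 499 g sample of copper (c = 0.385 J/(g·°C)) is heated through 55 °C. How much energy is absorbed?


q = mcΔT = 499 × 0.385 × 55
= 10566.33 J

10566.33 J


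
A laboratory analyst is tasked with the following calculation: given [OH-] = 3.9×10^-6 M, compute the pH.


pOH = -log10([OH-]) = -log10(3.9×10^-6)
= 6 - log10(3.9) = 5.41
pH = 14 - pOH = 14 - 5.41 = 8.59

8.59


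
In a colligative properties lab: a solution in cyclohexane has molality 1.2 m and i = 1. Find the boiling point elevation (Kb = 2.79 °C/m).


ΔTb = Kb × m × i
= 2.79 × 1.2 × 1
= 3.348 °C

3.348 °C


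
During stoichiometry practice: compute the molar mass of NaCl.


M(NaCl) = 1×22.99 + 1×35.45
= 22.99 + 35.45
= 58.44 g/mol

58.44 g/mol


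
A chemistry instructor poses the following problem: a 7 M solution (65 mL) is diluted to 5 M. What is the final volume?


C1V1 = C2V2
7 × 65 = 5 × V2
V2 = 455/5 = 91.0 mL

91.0 mL


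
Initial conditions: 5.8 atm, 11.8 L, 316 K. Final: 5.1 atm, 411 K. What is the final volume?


P1V1/T1 = P2V2/T2
V2 = P1V1T2/(T1P2)
= 5.8×11.8×411/(316×5.1)
= 17.454 L

17.454 L


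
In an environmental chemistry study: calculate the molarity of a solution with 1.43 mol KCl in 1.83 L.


M = n/V = 1.43/1.83 = 0.781 mol/L

0.781 M


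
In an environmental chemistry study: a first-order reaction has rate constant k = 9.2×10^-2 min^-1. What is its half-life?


t½ = ln2/k = 0.693147/(9.2×10^-2 min^-1)
= 7.534 min

7.534 min


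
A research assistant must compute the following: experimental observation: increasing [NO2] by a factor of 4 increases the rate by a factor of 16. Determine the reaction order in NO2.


rate ∝ [NO2]^n
4^n = 16 → n = 2
Order in NO2: 2

2


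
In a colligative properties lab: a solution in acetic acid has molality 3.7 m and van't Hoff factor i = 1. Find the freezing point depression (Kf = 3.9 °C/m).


ΔTf = Kf × m × i
= 3.9 × 3.7 × 1
= 14.43 °C

14.43 °C


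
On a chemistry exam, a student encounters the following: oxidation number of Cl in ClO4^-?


x + 4(-2) = -1, so x = +7
Oxidation number: +7

+7


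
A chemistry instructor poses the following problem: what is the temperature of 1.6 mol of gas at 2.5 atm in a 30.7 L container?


PV = nRT  (R = 0.08206 L·atm/(mol·K))
T = PV/(nR) = 2.5×30.7/(1.6×0.08206)
= 76.75/0.131296
= 584.56 K

584.56 K


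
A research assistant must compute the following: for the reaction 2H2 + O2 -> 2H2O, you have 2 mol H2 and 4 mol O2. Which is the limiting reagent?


Mole ratio available / coefficient:
  H2: 2/2 = 1.000
  O2: 4/1 = 4.000
Smaller ratio is limiting.

H2


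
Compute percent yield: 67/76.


% yield = actual/theoretical × 100
= 67/76 × 100
= 88.16%

88.16%


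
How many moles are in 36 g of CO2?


M(CO2) = 44.01 g/mol
n = mass/M = 36/44.01 = 0.818 mol

0.818 mol


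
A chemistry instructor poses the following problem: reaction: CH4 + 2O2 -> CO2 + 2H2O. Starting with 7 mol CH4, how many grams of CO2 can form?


Mole ratio CO2:CH4 = 1:1
n(CO2) = 7 × 1/1 = 7.000 mol
mass = 7.000 × 44.01 = 308.07 g

308.07 g


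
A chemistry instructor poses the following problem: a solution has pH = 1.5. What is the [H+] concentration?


[H+] = 10^(-pH) = 10^(-1.5)
= 3.16×10^-2 M

3.16×10^-2 M


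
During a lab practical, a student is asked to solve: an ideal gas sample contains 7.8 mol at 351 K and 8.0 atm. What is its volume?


PV = nRT  (R = 0.08206 L·atm/(mol·K))
V = nRT/P = 7.8×0.08206×351/8.0
= 28.083 L

28.083 L


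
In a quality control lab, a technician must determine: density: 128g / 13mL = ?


ρ = mass/volume
= 128/13
= 9.846 g/mL

9.846 g/mL


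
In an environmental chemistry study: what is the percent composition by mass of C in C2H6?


M(C2H6) = 2×12.01 + 6×1.008 = 30.068 g/mol
Mass of C = 2 × 12.01 = 24.02 g/mol
% C = 24.02/30.068 × 100 = 79.89%

79.89%


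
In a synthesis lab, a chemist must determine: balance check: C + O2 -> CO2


Equation: C + O2 -> CO2
Check atoms: C: 1=1, O: 2=2
Balanced

Yes, balanced


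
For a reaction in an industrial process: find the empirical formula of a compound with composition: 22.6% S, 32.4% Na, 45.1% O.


Assume 100 g sample. Moles of each element:
  S: 22.6/32.07 = 0.705 mol
  Na: 32.4/22.99 = 1.409 mol
  O: 45.1/16.0 = 2.819 mol
Divide by smallest (0.705):
  S: 0.705/0.705 = 1.0
  Na: 1.409/0.705 = 2.0
  O: 2.819/0.705 = 4.0
Empirical formula: Na2SO4

Na2SO4


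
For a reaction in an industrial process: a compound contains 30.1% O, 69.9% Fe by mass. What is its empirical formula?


Assume 100 g sample. Moles of each element:
  O: 30.1/16.0 = 1.881 mol
  Fe: 69.9/55.85 = 1.252 mol
Divide by smallest (1.252):
  O: 1.881/1.252 = 1.5
  Fe: 1.252/1.252 = 1.0
Multiply all ratios by 2 to obtain whole numbers.
Empirical formula: Fe2O3

Fe2O3


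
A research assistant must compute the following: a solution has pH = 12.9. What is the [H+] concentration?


[H+] = 10^(-pH) = 10^(-12.9)
= 1.26×10^-13 M

1.26×10^-13 M


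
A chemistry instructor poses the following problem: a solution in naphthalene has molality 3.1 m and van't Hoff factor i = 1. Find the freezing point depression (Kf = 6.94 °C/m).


ΔTf = Kf × m × i
= 6.94 × 3.1 × 1
= 21.514 °C

21.514 °C


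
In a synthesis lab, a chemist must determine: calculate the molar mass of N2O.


M(N2O) = 2×14.01 + 1×16.0
= 28.02 + 16.0
= 44.02 g/mol

44.02 g/mol


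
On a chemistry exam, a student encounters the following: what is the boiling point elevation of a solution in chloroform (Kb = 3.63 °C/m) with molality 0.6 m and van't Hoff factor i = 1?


ΔTb = Kb × m × i
= 3.63 × 0.6 × 1
= 2.178 °C

2.178 °C


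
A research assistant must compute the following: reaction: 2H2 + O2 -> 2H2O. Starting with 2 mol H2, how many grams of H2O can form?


Mole ratio H2O:H2 = 2:2
n(H2O) = 2 × 2/2 = 2.000 mol
mass = 2.000 × 18.02 = 36.04 g

36.04 g


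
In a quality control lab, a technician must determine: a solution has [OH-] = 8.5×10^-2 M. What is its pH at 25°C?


pOH = -log10([OH-]) = -log10(8.5×10^-2)
= 2 - log10(8.5) = 1.07
pH = 14 - pOH = 14 - 1.07 = 12.93

12.93


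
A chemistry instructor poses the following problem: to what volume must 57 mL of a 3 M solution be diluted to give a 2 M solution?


C1V1 = C2V2
3 × 57 = 2 × V2
V2 = 171/2 = 85.5 mL

85.5 mL


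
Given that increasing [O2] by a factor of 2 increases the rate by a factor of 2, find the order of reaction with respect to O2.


rate ∝ [O2]^n
2^n = 2 → n = 1
Order in O2: 1

1


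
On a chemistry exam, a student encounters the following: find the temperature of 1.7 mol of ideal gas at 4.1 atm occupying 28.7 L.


PV = nRT  (R = 0.08206 L·atm/(mol·K))
T = PV/(nR) = 4.1×28.7/(1.7×0.08206)
= 117.67/0.139502
= 843.50 K

843.50 K


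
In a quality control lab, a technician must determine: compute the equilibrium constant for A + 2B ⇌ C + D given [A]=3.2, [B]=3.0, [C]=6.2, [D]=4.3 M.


Kc = [C][D]/([A][B]^2)
= (6.2^1 × 4.3^1)/(3.2^1 × 3.0^2)
= 26.66/28.8
= 0.9257

0.9257


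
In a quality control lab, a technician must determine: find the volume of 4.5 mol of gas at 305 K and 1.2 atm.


PV = nRT  (R = 0.08206 L·atm/(mol·K))
V = nRT/P = 4.5×0.08206×305/1.2
= 93.856 L

93.856 L


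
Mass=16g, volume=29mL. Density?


ρ = mass/volume
= 16/29
= 0.552 g/mL

0.552 g/mL


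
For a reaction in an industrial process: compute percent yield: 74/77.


% yield = actual/theoretical × 100
= 74/77 × 100
= 96.1%

96.1%


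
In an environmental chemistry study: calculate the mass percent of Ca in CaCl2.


M(CaCl2) = 1×40.08 + 2×35.45 = 110.98 g/mol
Mass of Ca = 1 × 40.08 = 40.08 g/mol
% Ca = 40.08/110.98 × 100 = 36.11%

36.11%


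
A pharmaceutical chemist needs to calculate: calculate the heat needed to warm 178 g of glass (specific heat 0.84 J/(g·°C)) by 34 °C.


q = mcΔT = 178 × 0.84 × 34
= 5083.68 J

5083.68 J


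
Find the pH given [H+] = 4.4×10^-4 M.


pH = -log10([H+]) = -log10(4.4×10^-4)
= 4 - log10(4.4)
= 4 - 0.64
= 3.36

3.36


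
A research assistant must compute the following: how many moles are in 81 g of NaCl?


M(NaCl) = 58.44 g/mol
n = mass/M = 81/58.44 = 1.386 mol

1.386 mol


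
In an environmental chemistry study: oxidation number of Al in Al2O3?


Al is +3
Oxidation number: +3

+3


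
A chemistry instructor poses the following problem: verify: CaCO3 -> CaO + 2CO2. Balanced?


Equation: CaCO3 -> CaO + 2CO2
Check atoms: C: 1≠2, Ca: 1=1, O: 3≠5
Not balanced

No, not balanced


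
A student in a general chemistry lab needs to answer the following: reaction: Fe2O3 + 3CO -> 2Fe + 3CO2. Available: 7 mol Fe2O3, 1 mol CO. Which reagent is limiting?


Mole ratio available / coefficient:
  Fe2O3: 7/1 = 7.000
  CO: 1/3 = 0.333
Smaller ratio is limiting.

CO


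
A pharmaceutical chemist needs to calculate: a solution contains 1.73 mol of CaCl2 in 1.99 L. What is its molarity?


M = n/V = 1.73/1.99 = 0.869 mol/L

0.869 M


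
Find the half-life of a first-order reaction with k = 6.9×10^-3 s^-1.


t½ = ln2/k = 0.693147/(6.9×10^-3 s^-1)
= 100.5 s

100.5 s


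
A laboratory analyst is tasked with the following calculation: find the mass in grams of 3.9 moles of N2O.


M(N2O) = 44.02 g/mol
mass = n × M = 3.9 × 44.02 = 171.68 g

171.68 g


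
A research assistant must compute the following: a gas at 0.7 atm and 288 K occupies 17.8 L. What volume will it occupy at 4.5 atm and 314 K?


P1V1/T1 = P2V2/T2
V2 = P1V1T2/(T1P2)
= 0.7×17.8×314/(288×4.5)
= 3.019 L

3.019 L


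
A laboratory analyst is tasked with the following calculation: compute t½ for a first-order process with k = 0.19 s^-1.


t½ = ln2/k = 0.693147/(0.19 s^-1)
= 3.648 s

3.648 s


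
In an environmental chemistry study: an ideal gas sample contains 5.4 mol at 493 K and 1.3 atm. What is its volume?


PV = nRT  (R = 0.08206 L·atm/(mol·K))
V = nRT/P = 5.4×0.08206×493/1.3
= 168.046 L

168.046 L


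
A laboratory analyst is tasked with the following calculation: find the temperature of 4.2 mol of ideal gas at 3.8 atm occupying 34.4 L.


PV = nRT  (R = 0.08206 L·atm/(mol·K))
T = PV/(nR) = 3.8×34.4/(4.2×0.08206)
= 130.72/0.344652
= 379.28 K

379.28 K


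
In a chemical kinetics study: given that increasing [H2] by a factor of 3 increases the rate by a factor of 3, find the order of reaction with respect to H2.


rate ∝ [H2]^n
3^n = 3 → n = 1
Order in H2: 1

1


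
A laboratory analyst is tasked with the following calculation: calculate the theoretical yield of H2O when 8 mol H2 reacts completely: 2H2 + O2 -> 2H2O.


Mole ratio H2O:H2 = 2:2
n(H2O) = 8 × 2/2 = 8.000 mol
mass = 8.000 × 18.02 = 144.16 g

144.16 g


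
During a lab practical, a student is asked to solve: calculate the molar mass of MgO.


M(MgO) = 1×24.31 + 1×16.0
= 24.31 + 16.0
= 40.31 g/mol

40.31 g/mol


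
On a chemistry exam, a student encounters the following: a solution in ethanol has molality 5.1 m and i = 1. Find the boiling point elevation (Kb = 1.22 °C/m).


ΔTb = Kb × m × i
= 1.22 × 5.1 × 1
= 6.222 °C

6.222 °C


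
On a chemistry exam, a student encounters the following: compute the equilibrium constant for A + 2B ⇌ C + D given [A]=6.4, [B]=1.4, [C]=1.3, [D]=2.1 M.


Kc = [C][D]/([A][B]^2)
= (1.3^1 × 2.1^1)/(6.4^1 × 1.4^2)
= 2.73/12.544
= 0.2176

0.2176


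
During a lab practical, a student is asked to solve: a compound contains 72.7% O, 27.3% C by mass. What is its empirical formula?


Assume 100 g sample. Moles of each element:
  O: 72.7/16.0 = 4.544 mol
  C: 27.3/12.01 = 2.273 mol
Divide by smallest (2.273):
  O: 4.544/2.273 = 2.0
  C: 2.273/2.273 = 1.0
Empirical formula: CO2

CO2


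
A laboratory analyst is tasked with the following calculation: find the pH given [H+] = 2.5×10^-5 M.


pH = -log10([H+]) = -log10(2.5×10^-5)
= 5 - log10(2.5)
= 5 - 0.4
= 4.6

4.6


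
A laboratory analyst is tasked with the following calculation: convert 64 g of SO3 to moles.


M(SO3) = 80.07 g/mol
n = mass/M = 64/80.07 = 0.7993 mol

0.7993 mol


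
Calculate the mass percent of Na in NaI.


M(NaI) = 1×22.99 + 1×126.9 = 149.89 g/mol
Mass of Na = 1 × 22.99 = 22.99 g/mol
% Na = 22.99/149.89 × 100 = 15.34%

15.34%


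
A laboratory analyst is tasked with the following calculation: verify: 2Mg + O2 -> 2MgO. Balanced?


Equation: 2Mg + O2 -> 2MgO
Check atoms: Mg: 2=2, O: 2=2
Balanced

Yes, balanced


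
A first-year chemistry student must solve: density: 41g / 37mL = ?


ρ = mass/volume
= 41/37
= 1.108 g/mL

1.108 g/mL


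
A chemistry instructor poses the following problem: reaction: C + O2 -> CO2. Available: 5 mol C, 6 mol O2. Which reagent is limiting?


Mole ratio available / coefficient:
  C: 5/1 = 5.000
  O2: 6/1 = 6.000
Smaller ratio is limiting.

C


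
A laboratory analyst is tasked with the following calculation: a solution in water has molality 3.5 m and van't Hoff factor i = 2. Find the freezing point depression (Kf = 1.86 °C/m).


ΔTf = Kf × m × i
= 1.86 × 3.5 × 2
= 13.02 °C

13.02 °C


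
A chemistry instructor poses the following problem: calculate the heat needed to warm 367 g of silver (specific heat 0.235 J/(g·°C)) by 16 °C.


q = mcΔT = 367 × 0.235 × 16
= 1379.92 J

1379.92 J


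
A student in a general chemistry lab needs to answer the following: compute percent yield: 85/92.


% yield = actual/theoretical × 100
= 85/92 × 100
= 92.39%

92.39%


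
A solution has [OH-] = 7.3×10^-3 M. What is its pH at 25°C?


pOH = -log10([OH-]) = -log10(7.3×10^-3)
= 3 - log10(7.3) = 2.14
pH = 14 - pOH = 14 - 2.14 = 11.86

11.86


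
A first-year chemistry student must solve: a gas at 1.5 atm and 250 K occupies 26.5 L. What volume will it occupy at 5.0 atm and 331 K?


P1V1/T1 = P2V2/T2
V2 = P1V1T2/(T1P2)
= 1.5×26.5×331/(250×5.0)
= 10.526 L

10.526 L


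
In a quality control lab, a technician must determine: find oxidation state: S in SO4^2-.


x + 4(-2) = -2, so x = +6
Oxidation number: +6

+6


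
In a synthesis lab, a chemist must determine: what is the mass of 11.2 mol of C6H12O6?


M(C6H12O6) = 180.16 g/mol
mass = n × M = 11.2 × 180.16 = 2017.79 g

2017.79 g


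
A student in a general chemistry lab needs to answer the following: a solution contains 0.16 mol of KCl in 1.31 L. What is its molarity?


M = n/V = 0.16/1.31 = 0.122 mol/L

0.122 M


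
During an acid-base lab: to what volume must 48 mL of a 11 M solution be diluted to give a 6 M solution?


C1V1 = C2V2
11 × 48 = 6 × V2
V2 = 528/6 = 88.0 mL

88.0 mL


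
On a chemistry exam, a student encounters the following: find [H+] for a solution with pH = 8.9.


[H+] = 10^(-pH) = 10^(-8.9)
= 1.26×10^-9 M

1.26×10^-9 M


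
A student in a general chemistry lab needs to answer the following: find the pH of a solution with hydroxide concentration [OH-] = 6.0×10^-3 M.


pOH = -log10([OH-]) = -log10(6.0×10^-3)
= 3 - log10(6.0) = 2.22
pH = 14 - pOH = 14 - 2.22 = 11.78

11.78


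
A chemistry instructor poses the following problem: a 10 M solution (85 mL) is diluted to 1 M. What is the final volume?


C1V1 = C2V2
10 × 85 = 1 × V2
V2 = 850/1 = 850.0 mL

850.0 mL


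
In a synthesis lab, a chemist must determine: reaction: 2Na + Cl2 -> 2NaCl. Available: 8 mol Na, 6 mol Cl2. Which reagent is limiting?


Mole ratio available / coefficient:
  Na: 8/2 = 4.000
  Cl2: 6/1 = 6.000
Smaller ratio is limiting.

Na


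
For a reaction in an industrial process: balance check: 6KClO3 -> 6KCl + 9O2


Equation: 6KClO3 -> 6KCl + 9O2
Check atoms: Cl: 6=6, K: 6=6, O: 18=18
Balanced

Yes, balanced


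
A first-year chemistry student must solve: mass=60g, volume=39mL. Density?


ρ = mass/volume
= 60/39
= 1.538 g/mL

1.538 g/mL


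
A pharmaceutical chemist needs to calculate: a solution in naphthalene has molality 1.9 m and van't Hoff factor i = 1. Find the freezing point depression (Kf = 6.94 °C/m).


ΔTf = Kf × m × i
= 6.94 × 1.9 × 1
= 13.186 °C

13.186 °C


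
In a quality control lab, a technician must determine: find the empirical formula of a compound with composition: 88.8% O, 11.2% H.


Assume 100 g sample. Moles of each element:
  O: 88.8/16.0 = 5.55 mol
  H: 11.2/1.008 = 11.111 mol
Divide by smallest (5.55):
  O: 5.55/5.55 = 1.0
  H: 11.111/5.55 = 2.0
Empirical formula: H2O

H2O


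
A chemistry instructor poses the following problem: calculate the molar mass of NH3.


M(NH3) = 1×14.01 + 3×1.008
= 14.01 + 3.02
= 17.03 g/mol

17.03 g/mol


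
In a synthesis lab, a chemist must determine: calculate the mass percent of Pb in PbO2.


M(PbO2) = 1×207.2 + 2×16.0 = 239.20 g/mol
Mass of Pb = 1 × 207.2 = 207.20 g/mol
% Pb = 207.20/239.20 × 100 = 86.62%

86.62%


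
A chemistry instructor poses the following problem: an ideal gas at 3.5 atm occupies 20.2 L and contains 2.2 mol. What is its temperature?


PV = nRT  (R = 0.08206 L·atm/(mol·K))
T = PV/(nR) = 3.5×20.2/(2.2×0.08206)
= 70.70/0.180532
= 391.62 K

391.62 K


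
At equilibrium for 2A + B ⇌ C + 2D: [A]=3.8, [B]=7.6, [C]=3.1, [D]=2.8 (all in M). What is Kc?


Kc = [C][D]^2/([A]^2[B])
= (3.1^1 × 2.8^2)/(3.8^2 × 7.6^1)
= 24.304/109.744
= 0.2215

0.2215


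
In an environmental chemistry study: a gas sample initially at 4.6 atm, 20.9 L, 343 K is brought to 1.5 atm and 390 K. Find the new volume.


P1V1/T1 = P2V2/T2
V2 = P1V1T2/(T1P2)
= 4.6×20.9×390/(343×1.5)
= 72.876 L

72.876 L


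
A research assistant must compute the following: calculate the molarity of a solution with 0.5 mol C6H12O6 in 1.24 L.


M = n/V = 0.5/1.24 = 0.403 mol/L

0.403 M


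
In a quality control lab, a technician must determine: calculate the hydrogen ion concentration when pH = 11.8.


[H+] = 10^(-pH) = 10^(-11.8)
= 1.58×10^-12 M

1.58×10^-12 M


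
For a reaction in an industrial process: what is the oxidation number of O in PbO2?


O is usually -2
Oxidation number: -2

-2


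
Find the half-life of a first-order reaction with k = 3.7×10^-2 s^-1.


t½ = ln2/k = 0.693147/(3.7×10^-2 s^-1)
= 18.73 s

18.73 s
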